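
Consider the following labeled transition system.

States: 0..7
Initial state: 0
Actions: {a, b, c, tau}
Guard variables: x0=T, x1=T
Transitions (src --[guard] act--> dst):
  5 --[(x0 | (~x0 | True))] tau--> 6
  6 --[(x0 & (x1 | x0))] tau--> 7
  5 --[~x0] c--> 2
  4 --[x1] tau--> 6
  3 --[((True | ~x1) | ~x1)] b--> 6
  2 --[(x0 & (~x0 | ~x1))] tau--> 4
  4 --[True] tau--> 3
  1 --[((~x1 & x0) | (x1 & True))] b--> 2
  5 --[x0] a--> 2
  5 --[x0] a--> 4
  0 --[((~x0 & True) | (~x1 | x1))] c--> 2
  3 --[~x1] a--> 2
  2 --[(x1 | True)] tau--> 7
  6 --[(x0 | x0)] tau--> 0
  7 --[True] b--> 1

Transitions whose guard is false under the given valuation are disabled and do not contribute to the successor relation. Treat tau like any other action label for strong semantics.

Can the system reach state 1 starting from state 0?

Answer: REACHABLE

Trace:
12 transition(s) survive guard evaluation.
depth 0: {0}
depth 1: {2}  total {0,2}
depth 2: {7}  total {0,2,7}
depth 3: {1}  total {0,1,2,7}
Reachable = {0,1,2,7}
Path to 1: c·tau·b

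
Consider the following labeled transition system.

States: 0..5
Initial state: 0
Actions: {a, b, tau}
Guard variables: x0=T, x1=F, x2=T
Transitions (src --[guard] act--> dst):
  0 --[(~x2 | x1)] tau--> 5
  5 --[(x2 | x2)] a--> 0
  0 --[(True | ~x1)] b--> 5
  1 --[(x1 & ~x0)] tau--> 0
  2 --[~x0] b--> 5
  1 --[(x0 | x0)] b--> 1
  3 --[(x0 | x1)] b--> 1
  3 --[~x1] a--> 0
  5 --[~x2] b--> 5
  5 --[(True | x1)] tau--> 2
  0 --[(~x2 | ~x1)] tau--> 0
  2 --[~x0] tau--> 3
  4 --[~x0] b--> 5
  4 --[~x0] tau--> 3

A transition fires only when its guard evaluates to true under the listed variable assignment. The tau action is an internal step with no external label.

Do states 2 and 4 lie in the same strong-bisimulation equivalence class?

Bisimulation quotient by refinement:
  P[0] = {{0,1,2,3,4,5}}
  P[1] = {{0},{1},{2,4},{3},{5}}
stable after 2 split(s): 5 block(s)
class of 2: {2,4}; class of 4: {2,4}

Answer: BISIMILAR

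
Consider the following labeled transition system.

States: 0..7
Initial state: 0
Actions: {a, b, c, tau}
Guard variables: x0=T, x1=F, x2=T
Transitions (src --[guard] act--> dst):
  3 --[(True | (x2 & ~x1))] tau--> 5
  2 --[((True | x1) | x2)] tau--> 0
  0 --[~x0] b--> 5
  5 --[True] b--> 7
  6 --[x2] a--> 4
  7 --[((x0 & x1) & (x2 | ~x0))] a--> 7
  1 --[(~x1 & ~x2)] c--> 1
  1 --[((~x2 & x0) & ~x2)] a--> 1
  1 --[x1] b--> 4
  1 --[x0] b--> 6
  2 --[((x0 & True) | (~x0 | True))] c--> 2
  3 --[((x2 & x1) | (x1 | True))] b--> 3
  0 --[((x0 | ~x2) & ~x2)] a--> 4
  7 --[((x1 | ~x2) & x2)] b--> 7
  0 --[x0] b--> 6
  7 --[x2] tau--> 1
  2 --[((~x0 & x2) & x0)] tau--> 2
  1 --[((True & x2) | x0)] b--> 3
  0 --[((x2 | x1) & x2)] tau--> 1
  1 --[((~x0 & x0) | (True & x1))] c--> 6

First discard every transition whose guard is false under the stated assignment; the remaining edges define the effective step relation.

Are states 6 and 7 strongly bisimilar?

Answer: NOT BISIMILAR

Working:
Refine partition for ~:
  P[0] = {{0,1,2,3,4,5,6,7}}
  P[1] = {{0,3},{1,5},{2},{4},{6},{7}}
  P[2] = {{0},{1},{2},{3},{4},{5},{6},{7}}
8 equivalence class(es) (converged in 3)
class of 6: {6}; class of 7: {7}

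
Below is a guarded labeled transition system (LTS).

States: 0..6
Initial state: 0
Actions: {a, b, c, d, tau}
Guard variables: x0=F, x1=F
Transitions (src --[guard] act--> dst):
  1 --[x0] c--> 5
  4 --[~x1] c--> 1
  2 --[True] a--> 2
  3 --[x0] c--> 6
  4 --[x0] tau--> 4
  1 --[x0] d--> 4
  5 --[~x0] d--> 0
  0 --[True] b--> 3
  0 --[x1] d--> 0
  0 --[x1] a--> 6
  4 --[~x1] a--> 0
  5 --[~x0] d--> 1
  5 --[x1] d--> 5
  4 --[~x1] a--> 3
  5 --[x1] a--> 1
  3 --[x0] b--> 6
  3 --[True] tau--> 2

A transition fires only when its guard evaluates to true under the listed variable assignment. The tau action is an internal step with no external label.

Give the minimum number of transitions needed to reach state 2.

Answer: 2

Trace:
BFS to 2:
  Layer 0: {0}
  Layer 1: {3}
  Layer 2: {2}
depth(2)=2, e.g. b·tau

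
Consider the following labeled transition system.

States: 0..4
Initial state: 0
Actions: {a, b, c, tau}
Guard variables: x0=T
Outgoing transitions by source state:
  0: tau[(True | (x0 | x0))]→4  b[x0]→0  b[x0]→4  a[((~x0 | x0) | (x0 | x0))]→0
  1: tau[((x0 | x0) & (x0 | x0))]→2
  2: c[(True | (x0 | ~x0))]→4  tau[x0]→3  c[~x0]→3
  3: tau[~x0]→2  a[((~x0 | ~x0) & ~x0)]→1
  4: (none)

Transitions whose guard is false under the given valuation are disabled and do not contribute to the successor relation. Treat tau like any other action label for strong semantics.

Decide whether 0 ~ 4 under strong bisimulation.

Answer: NOT BISIMILAR

Analysis:
Compute ~ classes (split until stable):
  round 0: {{0,1,2,3,4}}
  round 1: {{0},{1},{2},{3,4}}
Fixed point at round 2; 4 class(es).
[0]={0}  [4]={3,4}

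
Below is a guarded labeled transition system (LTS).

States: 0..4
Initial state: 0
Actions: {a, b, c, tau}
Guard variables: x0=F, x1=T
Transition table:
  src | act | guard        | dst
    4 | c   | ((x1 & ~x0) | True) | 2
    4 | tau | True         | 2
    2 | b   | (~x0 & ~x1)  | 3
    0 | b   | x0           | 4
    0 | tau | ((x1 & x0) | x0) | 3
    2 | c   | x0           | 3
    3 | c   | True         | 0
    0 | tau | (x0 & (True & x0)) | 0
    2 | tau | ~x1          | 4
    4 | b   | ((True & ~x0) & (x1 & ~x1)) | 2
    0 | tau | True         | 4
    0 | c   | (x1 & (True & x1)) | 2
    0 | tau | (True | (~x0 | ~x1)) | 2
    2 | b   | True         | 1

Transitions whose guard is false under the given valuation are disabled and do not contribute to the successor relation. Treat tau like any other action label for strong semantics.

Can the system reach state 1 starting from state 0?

7 transition(s) survive guard evaluation.
depth 0: {0}
depth 1: {2,4}  cumulative {0,2,4}
depth 2: {1}  cumulative {0,1,2,4}
Reach set: {0,1,2,4}
trace reaching 1: tau·b

Answer: REACHABLE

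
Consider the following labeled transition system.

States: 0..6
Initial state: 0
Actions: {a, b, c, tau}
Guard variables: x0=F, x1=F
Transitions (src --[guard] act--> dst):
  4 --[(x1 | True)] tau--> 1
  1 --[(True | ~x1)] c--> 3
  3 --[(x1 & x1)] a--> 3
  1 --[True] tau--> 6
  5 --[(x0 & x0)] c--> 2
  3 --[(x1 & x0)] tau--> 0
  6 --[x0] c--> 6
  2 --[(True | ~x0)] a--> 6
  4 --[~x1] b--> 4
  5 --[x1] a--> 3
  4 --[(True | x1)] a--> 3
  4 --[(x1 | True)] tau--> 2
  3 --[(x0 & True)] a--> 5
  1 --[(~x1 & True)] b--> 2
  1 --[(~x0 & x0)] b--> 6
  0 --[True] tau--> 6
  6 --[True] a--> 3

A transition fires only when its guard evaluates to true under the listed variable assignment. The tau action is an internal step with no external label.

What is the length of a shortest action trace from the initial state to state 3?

BFS to 3:
  depth 0: {0}
  depth 1: {6}
  depth 2: {3}
3 enters at depth 2; path tau·a

Answer: 2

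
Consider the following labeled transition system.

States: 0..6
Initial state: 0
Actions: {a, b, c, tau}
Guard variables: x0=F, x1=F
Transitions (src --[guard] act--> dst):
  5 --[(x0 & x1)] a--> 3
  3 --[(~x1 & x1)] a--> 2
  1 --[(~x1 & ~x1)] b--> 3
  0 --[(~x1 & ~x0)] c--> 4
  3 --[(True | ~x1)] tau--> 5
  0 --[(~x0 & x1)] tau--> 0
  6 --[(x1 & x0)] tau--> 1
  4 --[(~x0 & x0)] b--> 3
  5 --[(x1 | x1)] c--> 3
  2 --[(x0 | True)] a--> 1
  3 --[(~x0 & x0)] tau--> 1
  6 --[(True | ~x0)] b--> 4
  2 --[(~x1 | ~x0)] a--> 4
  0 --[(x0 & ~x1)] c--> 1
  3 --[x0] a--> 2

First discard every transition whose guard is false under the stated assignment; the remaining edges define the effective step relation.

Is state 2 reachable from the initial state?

Answer: UNREACHABLE

Trace:
Guard filter leaves 6 enabled edge(s).
depth 0: {0}
depth 1: {4}  now seen {0,4}
R = {0,4}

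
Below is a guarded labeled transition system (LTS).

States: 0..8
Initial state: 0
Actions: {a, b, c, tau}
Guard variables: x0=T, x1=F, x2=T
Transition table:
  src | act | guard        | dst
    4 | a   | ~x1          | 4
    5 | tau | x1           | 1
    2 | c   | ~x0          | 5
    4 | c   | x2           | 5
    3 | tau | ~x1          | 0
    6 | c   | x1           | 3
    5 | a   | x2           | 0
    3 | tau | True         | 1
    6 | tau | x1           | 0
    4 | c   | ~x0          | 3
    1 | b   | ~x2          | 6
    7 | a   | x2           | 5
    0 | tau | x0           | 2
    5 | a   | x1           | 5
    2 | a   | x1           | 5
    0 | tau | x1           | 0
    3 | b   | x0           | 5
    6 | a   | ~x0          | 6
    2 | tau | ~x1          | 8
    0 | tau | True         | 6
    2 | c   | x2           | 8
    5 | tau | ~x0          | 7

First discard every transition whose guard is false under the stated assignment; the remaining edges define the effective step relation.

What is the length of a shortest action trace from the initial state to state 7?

Breadth-first toward 7:
  L0 = {0}
  L1 = {2,6}
  L2 = {8}
7 never appears.

Answer: UNREACHABLE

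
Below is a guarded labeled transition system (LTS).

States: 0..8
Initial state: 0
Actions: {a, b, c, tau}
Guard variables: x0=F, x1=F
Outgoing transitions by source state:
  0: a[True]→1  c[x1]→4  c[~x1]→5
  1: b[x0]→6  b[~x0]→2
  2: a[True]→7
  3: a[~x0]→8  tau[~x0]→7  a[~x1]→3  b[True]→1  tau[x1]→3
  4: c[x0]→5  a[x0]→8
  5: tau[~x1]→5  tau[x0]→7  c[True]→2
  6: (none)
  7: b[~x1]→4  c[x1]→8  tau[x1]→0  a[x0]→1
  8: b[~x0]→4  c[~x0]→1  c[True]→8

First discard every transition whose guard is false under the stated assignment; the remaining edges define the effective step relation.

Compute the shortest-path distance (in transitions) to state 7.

Answer: 3

Trace:
BFS to 7:
  L0 = {0}
  L1 = {1,5}
  L2 = {2}
  L3 = {7}
depth(7)=3, e.g. a·b·a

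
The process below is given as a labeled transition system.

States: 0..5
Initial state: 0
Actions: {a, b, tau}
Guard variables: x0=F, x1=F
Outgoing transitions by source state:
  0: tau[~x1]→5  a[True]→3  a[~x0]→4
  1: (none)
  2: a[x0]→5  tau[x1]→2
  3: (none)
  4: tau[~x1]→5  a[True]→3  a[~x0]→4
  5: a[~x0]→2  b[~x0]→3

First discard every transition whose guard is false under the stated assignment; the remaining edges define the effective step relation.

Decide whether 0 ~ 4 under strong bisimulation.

Answer: BISIMILAR

Trace:
Compute ~ classes (split until stable):
  π0 = {{0,1,2,3,4,5}}
  π1 = {{0,4},{1,2,3},{5}}
stable after 2 split(s): 3 block(s)
0∈{0,4}, 4∈{0,4}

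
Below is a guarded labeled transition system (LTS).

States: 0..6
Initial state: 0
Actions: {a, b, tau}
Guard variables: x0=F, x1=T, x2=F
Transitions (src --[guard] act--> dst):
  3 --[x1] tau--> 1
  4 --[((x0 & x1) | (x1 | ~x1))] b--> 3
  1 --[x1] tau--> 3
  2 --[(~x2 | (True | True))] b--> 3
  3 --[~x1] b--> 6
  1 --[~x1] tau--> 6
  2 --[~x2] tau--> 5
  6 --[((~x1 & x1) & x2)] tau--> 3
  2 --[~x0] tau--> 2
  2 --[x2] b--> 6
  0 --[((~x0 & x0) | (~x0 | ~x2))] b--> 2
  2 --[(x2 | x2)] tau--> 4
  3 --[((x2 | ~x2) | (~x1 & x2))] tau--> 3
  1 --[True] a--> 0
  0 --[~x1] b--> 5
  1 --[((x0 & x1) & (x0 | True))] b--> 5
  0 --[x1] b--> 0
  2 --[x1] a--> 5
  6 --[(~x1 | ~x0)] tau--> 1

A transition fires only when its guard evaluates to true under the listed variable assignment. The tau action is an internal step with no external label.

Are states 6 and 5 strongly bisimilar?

Refine partition for ~:
  P[0] = {{0,1,2,3,4,5,6}}
  P[1] = {{0,4},{1},{2},{3,6},{5}}
  P[2] = {{0},{1},{2},{3},{4},{5},{6}}
7 equivalence class(es) (converged in 3)
class of 6: {6}; class of 5: {5}

Answer: NOT BISIMILAR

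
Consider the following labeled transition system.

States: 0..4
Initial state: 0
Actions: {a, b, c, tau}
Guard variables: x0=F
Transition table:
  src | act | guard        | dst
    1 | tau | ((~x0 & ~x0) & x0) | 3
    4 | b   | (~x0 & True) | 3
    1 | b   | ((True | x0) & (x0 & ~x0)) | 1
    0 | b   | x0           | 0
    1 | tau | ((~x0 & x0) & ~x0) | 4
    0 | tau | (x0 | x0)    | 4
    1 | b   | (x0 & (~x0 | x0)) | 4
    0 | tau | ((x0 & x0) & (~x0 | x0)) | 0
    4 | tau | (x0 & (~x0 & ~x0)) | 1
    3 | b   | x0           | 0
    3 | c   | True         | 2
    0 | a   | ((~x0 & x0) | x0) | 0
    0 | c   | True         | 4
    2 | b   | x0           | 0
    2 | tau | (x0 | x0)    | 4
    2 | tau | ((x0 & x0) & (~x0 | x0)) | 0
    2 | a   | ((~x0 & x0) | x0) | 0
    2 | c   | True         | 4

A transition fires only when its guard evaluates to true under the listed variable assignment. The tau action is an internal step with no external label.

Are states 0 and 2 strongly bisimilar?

Refine partition for ~:
  π0 = {{0,1,2,3,4}}
  π1 = {{0,2,3},{1},{4}}
  π2 = {{0,2},{1},{3},{4}}
4 equivalence class(es) (converged in 3)
[0]={0,2}  [2]={0,2}

Answer: BISIMILAR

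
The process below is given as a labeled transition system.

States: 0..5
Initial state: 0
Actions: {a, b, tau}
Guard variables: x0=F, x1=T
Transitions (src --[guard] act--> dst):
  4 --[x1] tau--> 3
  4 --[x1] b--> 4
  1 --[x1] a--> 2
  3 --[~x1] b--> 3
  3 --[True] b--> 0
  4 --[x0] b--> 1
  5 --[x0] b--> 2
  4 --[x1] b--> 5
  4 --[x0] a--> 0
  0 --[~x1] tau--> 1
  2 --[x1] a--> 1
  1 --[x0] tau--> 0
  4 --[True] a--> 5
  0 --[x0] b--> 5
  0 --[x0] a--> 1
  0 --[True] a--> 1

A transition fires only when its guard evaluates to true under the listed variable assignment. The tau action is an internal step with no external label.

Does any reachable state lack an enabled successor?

R = {0,1,2}
  0: a→1  [1 exit(s)]
  1: a→2  [1 exit(s)]
  2: a→1  [1 exit(s)]

Answer: DEADLOCK-FREE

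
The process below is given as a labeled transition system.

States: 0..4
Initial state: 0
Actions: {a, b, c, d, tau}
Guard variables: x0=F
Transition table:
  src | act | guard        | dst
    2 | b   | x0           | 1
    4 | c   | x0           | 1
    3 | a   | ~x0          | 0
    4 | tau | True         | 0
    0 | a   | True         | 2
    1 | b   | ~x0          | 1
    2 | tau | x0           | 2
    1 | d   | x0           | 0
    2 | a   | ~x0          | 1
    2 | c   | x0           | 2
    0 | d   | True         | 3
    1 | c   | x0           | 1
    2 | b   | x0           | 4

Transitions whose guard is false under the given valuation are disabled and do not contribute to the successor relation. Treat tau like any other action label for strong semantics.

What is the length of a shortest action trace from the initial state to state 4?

Answer: UNREACHABLE

Analysis:
Breadth-first toward 4:
  L0 = {0}
  L1 = {2,3}
  L2 = {1}
4 never appears.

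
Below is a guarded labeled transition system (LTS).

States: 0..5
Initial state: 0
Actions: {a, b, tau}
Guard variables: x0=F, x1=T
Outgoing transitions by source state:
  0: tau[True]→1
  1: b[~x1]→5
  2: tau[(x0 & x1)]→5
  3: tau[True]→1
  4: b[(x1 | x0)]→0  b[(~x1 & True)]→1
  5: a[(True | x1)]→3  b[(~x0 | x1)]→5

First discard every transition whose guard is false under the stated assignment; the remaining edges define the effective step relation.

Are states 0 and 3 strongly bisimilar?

Answer: BISIMILAR

Trace:
Refine partition for ~:
  P[0] = {{0,1,2,3,4,5}}
  P[1] = {{0,3},{1,2},{4},{5}}
stable after 2 split(s): 4 block(s)
0∈{0,3}, 3∈{0,3}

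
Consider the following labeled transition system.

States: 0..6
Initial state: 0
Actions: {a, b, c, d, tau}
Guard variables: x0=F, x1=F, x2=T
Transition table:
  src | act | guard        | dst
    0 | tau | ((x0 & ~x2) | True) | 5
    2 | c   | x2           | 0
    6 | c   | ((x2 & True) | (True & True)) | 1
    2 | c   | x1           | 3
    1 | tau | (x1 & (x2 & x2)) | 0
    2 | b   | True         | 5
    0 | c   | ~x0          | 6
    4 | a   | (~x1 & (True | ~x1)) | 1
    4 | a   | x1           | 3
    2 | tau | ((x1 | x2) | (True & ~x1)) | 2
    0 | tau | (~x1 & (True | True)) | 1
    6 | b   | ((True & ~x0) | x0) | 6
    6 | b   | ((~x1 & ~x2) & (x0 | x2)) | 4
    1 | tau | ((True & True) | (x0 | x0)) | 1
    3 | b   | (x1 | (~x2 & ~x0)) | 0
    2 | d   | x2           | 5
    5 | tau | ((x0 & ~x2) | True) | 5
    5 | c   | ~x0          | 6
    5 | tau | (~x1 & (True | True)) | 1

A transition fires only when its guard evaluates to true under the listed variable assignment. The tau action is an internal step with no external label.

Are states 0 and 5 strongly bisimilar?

Answer: BISIMILAR

Working:
Refine partition for ~:
  π0 = {{0,1,2,3,4,5,6}}
  π1 = {{0,5},{1},{2},{3},{4},{6}}
stable after 2 split(s): 6 block(s)
0∈{0,5}, 5∈{0,5}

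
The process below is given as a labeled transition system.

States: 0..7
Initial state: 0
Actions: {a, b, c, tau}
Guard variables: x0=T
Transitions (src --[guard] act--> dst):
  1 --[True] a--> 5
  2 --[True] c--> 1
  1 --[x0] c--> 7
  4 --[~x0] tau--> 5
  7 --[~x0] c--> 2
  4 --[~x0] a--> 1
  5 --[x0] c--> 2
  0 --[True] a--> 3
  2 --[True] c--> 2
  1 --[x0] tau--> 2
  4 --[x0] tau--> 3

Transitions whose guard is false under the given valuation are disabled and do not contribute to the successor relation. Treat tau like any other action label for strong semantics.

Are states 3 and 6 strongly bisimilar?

Answer: BISIMILAR

Trace:
Bisimulation quotient by refinement:
  round 0: {{0,1,2,3,4,5,6,7}}
  round 1: {{0},{1},{2,5},{3,6,7},{4}}
  round 2: {{0},{1},{2},{3,6,7},{4},{5}}
stable after 3 split(s): 6 block(s)
class of 3: {3,6,7}; class of 6: {3,6,7}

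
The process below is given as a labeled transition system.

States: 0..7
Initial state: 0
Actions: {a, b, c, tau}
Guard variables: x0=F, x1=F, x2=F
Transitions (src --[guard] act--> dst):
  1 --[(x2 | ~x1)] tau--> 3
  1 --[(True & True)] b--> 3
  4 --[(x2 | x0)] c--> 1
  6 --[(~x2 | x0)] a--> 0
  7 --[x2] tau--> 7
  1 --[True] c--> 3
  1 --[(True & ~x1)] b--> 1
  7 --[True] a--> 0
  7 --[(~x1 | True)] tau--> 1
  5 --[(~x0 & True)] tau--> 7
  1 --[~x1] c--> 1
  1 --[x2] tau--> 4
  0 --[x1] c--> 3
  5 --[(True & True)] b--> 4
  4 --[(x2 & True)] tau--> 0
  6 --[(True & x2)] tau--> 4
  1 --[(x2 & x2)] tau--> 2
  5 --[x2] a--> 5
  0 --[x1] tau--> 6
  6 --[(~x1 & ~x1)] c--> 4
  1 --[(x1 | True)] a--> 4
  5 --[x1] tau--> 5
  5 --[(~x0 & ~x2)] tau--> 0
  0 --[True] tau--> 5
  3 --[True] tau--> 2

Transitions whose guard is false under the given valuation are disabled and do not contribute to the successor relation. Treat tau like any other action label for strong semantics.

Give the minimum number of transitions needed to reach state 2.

Layered search for 2:
  L0 = {0}
  L1 = {5}
  L2 = {4,7}
  L3 = {1}
  L4 = {3}
  L5 = {2}
2 enters at depth 5; path tau·tau·tau·b·tau

Answer: 5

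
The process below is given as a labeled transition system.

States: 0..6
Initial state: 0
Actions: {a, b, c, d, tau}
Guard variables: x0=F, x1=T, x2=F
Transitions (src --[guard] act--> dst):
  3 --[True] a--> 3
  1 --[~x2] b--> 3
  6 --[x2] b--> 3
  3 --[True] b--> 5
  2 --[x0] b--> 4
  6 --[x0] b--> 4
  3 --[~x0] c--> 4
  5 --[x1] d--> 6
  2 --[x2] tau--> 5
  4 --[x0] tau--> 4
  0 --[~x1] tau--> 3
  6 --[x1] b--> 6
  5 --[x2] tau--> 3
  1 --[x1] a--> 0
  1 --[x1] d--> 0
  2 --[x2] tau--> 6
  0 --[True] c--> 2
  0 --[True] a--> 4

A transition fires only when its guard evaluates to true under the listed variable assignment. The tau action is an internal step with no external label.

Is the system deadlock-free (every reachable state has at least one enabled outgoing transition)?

Reachable = {0,2,4}
  0: a→4  c→2  [2 out]
  2: ∅  [STUCK]
  4: ∅  [STUCK]
witness 2: c

Answer: DEADLOCK at state 2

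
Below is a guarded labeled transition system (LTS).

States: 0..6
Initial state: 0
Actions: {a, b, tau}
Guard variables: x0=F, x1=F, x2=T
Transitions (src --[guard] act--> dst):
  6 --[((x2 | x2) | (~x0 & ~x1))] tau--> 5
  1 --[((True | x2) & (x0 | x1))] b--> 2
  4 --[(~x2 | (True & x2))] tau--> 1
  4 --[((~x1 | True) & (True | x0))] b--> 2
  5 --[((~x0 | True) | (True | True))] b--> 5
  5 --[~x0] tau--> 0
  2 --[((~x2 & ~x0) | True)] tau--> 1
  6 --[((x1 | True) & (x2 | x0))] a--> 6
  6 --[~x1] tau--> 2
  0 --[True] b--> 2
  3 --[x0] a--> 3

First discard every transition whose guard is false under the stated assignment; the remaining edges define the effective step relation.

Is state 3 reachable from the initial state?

Answer: UNREACHABLE

Analysis:
After dropping false guards: 9 live edges.
L0 = {0}
L1 = {2}  now seen {0,2}
L2 = {1}  now seen {0,1,2}
R = {0,1,2}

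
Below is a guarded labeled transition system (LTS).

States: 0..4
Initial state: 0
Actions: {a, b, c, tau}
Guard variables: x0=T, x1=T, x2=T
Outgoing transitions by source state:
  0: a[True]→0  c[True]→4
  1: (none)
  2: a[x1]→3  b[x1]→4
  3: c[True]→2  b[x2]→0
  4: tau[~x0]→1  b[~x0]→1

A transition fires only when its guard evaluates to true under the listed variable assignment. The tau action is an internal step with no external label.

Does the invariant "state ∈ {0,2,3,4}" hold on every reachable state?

Inv-set: {0,2,3,4}
Reach set: {0,4}
  0: safe
  4: safe

Answer: INVARIANT HOLDS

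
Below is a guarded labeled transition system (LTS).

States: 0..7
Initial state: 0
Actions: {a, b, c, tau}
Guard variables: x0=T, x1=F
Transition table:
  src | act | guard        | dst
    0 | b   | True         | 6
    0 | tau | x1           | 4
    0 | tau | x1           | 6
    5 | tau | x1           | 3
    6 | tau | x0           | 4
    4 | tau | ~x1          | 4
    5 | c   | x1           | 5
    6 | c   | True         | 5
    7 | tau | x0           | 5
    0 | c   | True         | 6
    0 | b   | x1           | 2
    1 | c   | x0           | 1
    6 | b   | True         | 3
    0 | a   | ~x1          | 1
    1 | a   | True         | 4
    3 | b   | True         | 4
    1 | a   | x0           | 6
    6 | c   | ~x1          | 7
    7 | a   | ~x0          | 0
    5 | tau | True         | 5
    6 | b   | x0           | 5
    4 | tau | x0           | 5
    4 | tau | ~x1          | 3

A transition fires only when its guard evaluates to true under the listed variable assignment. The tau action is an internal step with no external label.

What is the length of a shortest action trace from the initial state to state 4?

Answer: 2

Analysis:
BFS to 4:
  L0 = {0}
  L1 = {1,6}
  L2 = {3,4,5,7}
4 enters at depth 2; path a·a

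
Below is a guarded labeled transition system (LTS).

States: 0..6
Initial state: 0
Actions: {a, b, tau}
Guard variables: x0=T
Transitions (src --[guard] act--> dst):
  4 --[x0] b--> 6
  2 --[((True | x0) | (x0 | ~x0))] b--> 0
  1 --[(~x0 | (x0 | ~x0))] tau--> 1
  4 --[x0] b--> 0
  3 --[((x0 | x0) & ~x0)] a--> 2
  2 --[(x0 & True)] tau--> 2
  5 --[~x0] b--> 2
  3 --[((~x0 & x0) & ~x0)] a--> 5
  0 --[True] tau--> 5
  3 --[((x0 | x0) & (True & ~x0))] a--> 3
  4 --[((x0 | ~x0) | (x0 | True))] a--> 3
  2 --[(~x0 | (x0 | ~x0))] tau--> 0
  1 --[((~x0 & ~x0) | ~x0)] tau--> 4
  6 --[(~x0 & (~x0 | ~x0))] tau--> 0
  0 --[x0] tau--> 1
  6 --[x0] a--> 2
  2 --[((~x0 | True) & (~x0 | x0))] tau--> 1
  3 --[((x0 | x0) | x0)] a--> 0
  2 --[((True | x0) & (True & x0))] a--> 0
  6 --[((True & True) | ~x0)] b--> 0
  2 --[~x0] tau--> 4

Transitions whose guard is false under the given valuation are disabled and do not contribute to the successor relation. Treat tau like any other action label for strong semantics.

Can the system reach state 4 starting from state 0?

14 transition(s) survive guard evaluation.
L0 = {0}
L1 = {1,5}  cumulative {0,1,5}
Reachable = {0,1,5}

Answer: UNREACHABLE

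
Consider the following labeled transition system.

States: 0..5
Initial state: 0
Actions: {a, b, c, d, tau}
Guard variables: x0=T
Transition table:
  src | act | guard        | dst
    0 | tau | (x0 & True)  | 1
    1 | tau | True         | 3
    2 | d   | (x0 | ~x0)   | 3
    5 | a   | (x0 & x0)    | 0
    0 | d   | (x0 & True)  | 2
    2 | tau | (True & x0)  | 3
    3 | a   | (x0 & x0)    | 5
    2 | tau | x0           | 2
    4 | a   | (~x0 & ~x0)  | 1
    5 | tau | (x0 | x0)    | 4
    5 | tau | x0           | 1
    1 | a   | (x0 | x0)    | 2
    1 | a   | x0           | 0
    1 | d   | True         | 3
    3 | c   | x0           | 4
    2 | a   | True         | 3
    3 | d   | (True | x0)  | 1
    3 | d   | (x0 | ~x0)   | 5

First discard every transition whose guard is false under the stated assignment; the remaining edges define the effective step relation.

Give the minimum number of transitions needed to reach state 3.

Layered search for 3:
  Layer 0: {0}
  Layer 1: {1,2}
  Layer 2: {3}
depth(3)=2, e.g. d·a

Answer: 2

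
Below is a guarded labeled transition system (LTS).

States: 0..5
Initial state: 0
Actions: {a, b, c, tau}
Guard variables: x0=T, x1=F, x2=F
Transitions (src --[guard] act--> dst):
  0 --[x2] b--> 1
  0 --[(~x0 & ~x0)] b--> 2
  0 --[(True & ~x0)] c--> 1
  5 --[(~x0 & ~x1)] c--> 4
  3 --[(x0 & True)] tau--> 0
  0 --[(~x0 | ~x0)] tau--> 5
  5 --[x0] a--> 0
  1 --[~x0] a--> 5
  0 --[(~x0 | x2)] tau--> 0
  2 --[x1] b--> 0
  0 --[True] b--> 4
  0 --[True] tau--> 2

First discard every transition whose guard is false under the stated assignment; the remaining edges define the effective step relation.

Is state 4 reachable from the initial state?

4 transition(s) survive guard evaluation.
L0 = {0}
L1 = {2,4}  cumulative {0,2,4}
Reachable = {0,2,4}
Path to 4: b

Answer: REACHABLE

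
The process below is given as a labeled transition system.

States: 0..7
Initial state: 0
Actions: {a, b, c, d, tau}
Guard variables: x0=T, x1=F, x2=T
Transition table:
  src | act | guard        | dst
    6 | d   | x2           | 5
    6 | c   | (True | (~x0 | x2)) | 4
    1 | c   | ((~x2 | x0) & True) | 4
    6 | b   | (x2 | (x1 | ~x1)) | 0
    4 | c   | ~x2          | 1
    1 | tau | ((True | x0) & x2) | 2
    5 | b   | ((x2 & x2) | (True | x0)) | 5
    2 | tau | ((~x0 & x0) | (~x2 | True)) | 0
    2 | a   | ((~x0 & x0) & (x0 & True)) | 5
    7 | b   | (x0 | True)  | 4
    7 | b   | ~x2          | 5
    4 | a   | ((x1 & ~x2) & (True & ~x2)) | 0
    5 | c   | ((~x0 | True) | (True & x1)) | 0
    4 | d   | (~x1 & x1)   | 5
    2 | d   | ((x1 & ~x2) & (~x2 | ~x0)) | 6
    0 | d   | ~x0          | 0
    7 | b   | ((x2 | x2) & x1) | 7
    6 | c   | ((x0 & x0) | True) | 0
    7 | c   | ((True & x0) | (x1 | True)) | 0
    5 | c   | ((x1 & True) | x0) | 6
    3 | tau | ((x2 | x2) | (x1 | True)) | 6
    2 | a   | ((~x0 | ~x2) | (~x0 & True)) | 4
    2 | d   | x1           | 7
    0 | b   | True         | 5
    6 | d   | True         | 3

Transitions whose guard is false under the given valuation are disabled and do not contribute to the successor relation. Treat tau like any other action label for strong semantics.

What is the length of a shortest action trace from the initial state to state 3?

Answer: 3

Analysis:
BFS to 3:
  Layer 0: {0}
  Layer 1: {5}
  Layer 2: {6}
  Layer 3: {3,4}
first hit 3 at d=3 via b·c·d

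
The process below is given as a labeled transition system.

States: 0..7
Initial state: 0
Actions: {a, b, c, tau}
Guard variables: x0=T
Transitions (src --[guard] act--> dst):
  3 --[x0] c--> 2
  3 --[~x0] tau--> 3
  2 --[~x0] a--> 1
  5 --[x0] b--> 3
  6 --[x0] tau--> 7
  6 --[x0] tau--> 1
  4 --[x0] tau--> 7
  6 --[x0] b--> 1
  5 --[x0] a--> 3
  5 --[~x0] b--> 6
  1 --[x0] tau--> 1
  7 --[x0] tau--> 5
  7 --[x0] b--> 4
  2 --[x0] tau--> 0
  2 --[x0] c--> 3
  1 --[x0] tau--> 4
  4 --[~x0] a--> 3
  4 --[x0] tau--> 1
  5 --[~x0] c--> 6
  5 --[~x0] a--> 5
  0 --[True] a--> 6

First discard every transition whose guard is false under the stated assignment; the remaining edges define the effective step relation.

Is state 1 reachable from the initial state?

15 transition(s) survive guard evaluation.
Layer 0: {0}
Layer 1: {6}  total {0,6}
Layer 2: {1,7}  total {0,1,6,7}
Layer 3: {4,5}  total {0,1,4,5,6,7}
Layer 4: {3}  total {0,1,3,4,5,6,7}
Layer 5: {2}  total {0,1,2,3,4,5,6,7}
R = {0,1,2,3,4,5,6,7}
trace reaching 1: a·tau

Answer: REACHABLE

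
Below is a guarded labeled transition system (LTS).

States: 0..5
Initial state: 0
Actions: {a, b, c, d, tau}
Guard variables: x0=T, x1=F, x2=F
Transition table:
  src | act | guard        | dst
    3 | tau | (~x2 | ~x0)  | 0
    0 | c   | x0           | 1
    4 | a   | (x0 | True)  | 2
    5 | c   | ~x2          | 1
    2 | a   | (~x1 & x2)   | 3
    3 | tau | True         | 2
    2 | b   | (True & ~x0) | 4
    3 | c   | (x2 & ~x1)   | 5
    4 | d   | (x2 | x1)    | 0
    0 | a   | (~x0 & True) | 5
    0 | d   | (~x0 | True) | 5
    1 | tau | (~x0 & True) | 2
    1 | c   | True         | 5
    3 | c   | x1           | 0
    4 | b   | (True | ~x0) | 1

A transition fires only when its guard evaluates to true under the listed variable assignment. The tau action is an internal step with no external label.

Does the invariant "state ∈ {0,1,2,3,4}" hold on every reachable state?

Safe = {0,1,2,3,4}
R = {0,1,5}
  0: safe
  1: safe
  5: ✗ unsafe
reach 5 via d — violates

Answer: INVARIANT VIOLATED at state 5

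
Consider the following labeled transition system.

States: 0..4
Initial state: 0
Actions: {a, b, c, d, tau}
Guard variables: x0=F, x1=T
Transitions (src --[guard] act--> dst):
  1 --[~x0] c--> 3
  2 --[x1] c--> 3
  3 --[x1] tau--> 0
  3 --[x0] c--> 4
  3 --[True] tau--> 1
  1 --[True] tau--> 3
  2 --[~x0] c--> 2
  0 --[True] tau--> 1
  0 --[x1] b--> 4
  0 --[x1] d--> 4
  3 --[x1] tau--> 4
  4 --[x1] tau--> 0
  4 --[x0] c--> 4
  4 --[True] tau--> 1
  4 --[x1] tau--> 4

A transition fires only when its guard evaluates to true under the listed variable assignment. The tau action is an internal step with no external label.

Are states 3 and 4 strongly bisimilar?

Compute ~ classes (split until stable):
  π0 = {{0,1,2,3,4}}
  π1 = {{0},{1},{2},{3,4}}
Fixed point at round 2; 4 class(es).
3∈{3,4}, 4∈{3,4}

Answer: BISIMILAR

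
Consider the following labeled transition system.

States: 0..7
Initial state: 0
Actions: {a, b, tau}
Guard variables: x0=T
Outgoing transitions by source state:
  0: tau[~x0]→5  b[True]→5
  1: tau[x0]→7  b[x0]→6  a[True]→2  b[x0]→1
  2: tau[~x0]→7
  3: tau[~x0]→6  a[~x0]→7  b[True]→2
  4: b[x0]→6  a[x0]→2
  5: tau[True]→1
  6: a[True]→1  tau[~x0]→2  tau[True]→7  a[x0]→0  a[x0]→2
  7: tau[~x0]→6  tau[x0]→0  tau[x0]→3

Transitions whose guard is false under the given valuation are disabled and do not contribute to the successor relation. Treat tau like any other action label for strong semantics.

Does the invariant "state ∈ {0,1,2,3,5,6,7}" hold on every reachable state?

Answer: INVARIANT HOLDS

Trace:
Safe = {0,1,2,3,5,6,7}
Reach set: {0,1,2,3,5,6,7}
  0: safe
  1: safe
  2: safe
  3: safe
  5: safe
  6: safe
  7: safe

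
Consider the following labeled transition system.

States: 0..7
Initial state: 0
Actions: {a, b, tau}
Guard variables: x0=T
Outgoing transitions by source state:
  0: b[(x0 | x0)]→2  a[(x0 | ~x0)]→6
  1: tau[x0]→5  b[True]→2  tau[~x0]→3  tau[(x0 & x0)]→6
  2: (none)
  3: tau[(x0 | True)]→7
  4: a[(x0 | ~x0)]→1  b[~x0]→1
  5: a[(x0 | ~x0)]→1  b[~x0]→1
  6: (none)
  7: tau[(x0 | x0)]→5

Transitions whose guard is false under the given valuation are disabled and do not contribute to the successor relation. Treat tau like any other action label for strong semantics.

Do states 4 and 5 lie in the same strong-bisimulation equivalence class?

Answer: BISIMILAR

Analysis:
Bisimulation quotient by refinement:
  round 0: {{0,1,2,3,4,5,6,7}}
  round 1: {{0},{1},{2,6},{3,7},{4,5}}
  round 2: {{0},{1},{2,6},{3},{4,5},{7}}
stable after 3 split(s): 6 block(s)
[4]={4,5}  [5]={4,5}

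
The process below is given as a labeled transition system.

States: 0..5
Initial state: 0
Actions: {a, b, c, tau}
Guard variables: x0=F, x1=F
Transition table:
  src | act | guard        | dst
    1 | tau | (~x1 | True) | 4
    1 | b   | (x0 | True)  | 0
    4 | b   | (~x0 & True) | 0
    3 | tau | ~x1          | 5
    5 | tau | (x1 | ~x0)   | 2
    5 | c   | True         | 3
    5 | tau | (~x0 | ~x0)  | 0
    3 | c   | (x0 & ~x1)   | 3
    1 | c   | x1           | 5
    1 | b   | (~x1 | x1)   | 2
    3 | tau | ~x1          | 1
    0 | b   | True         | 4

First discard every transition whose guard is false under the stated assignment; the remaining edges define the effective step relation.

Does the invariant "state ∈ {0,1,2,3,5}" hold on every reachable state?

Allowed set {0,1,2,3,5}
Reach set: {0,4}
  0: ok
  4: outside
reach 4 via b — violates

Answer: INVARIANT VIOLATED at state 4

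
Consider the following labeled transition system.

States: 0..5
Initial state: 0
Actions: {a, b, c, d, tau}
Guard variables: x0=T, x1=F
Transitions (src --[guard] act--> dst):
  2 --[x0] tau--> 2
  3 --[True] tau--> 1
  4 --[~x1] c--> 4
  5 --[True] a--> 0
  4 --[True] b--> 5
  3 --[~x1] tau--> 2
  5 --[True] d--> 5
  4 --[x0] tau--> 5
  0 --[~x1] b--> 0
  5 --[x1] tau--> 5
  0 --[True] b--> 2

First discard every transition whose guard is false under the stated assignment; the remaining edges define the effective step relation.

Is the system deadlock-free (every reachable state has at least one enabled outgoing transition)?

Reachable = {0,2}
  0: b→0  b→2  [2 out]
  2: tau→2  [1 out]

Answer: DEADLOCK-FREE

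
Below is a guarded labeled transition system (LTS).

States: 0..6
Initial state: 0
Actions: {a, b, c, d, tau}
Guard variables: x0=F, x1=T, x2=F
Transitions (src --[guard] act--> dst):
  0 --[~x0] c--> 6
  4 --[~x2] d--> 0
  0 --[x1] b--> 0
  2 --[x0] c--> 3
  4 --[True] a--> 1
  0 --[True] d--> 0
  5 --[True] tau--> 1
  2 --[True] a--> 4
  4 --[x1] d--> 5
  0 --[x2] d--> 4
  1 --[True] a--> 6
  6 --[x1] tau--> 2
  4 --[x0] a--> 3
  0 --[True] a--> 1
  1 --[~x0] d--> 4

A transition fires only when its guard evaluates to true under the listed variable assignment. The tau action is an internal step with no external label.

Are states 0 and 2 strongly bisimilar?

Answer: NOT BISIMILAR

Trace:
Bisimulation quotient by refinement:
  P[0] = {{0,1,2,3,4,5,6}}
  P[1] = {{0},{1,4},{2},{3},{5,6}}
  P[2] = {{0},{1},{2},{3},{4},{5},{6}}
7 equivalence class(es) (converged in 3)
0∈{0}, 2∈{2}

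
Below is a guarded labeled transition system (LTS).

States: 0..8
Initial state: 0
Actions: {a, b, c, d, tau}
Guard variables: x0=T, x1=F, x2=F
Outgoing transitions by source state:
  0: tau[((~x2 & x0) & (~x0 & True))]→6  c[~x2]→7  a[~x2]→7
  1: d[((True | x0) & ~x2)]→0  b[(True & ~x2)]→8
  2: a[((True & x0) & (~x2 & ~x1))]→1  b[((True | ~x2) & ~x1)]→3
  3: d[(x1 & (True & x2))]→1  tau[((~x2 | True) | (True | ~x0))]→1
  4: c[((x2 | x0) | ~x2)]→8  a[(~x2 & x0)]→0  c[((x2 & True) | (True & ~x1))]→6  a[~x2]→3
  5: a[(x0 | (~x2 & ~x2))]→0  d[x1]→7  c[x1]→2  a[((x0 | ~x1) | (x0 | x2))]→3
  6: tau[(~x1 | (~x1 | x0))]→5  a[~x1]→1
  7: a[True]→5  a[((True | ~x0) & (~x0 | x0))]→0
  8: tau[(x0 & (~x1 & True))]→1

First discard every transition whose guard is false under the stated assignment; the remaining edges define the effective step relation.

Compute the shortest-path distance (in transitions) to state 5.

Breadth-first toward 5:
  depth 0: {0}
  depth 1: {7}
  depth 2: {5}
first hit 5 at d=2 via a·a

Answer: 2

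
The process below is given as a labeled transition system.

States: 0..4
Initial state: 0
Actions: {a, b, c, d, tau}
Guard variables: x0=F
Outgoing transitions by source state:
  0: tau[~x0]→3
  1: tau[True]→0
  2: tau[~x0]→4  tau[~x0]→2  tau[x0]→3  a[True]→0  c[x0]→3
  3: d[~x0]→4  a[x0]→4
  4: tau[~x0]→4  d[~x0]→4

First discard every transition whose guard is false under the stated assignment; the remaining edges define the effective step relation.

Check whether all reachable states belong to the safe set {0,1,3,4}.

Answer: INVARIANT HOLDS

Trace:
Safe = {0,1,3,4}
R = {0,3,4}
  0: safe
  3: safe
  4: safe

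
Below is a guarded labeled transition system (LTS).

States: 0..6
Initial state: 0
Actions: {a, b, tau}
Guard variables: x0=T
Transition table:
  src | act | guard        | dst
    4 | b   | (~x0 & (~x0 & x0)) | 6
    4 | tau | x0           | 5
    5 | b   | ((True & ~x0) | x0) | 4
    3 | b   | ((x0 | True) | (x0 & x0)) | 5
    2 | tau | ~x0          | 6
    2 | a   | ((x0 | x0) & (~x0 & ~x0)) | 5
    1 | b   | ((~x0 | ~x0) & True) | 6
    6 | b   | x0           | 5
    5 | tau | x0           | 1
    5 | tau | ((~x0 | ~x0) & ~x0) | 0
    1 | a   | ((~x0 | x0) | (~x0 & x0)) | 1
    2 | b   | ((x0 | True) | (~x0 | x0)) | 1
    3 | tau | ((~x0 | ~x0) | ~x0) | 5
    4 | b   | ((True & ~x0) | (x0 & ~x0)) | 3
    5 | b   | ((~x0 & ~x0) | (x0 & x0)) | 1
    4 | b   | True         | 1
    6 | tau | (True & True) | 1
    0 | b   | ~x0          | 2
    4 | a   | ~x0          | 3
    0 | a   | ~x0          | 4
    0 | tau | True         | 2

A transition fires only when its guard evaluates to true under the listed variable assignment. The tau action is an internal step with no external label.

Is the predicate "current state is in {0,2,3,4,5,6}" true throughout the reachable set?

Inv-set: {0,2,3,4,5,6}
Reachable = {0,1,2}
  0: ✓
  1: ✗ unsafe
  2: ✓
witness against invariant: tau·b → 1

Answer: INVARIANT VIOLATED at state 1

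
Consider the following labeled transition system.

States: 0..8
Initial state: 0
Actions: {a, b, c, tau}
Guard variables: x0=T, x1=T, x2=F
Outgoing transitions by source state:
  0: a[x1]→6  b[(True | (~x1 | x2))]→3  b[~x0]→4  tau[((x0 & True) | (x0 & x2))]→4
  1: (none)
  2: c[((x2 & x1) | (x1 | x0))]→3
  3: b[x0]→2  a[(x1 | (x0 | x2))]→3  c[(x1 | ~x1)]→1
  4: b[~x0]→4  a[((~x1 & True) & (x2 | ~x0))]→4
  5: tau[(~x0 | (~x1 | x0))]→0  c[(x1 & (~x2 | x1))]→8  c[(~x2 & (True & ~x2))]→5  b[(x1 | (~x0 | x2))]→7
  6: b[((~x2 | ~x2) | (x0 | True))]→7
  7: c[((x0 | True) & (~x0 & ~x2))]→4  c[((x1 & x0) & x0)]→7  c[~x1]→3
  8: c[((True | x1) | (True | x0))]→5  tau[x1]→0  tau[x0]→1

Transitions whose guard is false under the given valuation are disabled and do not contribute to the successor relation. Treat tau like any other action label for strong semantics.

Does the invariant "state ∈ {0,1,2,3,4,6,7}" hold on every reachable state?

Answer: INVARIANT HOLDS

Analysis:
Allowed set {0,1,2,3,4,6,7}
Reach set: {0,1,2,3,4,6,7}
  0: safe
  1: safe
  2: safe
  3: safe
  4: safe
  6: safe
  7: safe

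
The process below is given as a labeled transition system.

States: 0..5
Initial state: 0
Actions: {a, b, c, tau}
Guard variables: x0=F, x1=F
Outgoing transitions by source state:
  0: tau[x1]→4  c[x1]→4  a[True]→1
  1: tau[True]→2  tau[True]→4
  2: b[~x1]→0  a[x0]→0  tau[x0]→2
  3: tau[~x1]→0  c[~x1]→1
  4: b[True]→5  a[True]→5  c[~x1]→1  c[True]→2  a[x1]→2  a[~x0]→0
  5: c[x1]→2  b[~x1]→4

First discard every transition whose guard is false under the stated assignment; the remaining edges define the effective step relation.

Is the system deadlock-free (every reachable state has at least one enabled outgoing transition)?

Answer: DEADLOCK-FREE

Trace:
Reach set: {0,1,2,4,5}
  0: a→1  [1 out]
  1: tau→2  tau→4  [2 out]
  2: b→0  [1 out]
  4: a→0  a→5  b→5  c→1  c→2  [5 out]
  5: b→4  [1 out]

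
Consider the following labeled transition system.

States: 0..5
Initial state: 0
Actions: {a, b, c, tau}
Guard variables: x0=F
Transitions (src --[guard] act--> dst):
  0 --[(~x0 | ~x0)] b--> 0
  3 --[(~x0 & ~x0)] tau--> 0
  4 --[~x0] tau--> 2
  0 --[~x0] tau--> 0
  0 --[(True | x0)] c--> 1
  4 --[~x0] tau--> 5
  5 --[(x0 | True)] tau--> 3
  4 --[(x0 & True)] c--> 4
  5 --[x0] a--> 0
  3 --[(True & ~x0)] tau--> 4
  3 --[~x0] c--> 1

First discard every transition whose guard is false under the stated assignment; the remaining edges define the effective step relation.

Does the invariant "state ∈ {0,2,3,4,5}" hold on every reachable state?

Inv-set: {0,2,3,4,5}
Reachable = {0,1}
  0: safe
  1: VIOLATES
witness against invariant: c → 1

Answer: INVARIANT VIOLATED at state 1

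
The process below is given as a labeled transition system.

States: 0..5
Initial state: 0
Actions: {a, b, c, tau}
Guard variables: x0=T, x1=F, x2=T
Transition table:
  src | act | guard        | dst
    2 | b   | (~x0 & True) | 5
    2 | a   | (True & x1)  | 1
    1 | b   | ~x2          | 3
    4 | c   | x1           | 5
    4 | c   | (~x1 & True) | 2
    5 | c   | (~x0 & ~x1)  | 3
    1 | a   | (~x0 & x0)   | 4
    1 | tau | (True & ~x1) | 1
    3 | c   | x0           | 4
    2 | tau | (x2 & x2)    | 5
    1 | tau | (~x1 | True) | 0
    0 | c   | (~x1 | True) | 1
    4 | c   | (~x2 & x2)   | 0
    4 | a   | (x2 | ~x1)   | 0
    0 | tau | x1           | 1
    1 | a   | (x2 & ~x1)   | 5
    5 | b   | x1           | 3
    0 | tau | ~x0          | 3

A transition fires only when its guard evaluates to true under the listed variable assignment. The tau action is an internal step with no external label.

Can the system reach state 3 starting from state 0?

Answer: UNREACHABLE

Working:
Guard filter leaves 8 enabled edge(s).
Layer 0: {0}
Layer 1: {1}  cumulative {0,1}
Layer 2: {5}  cumulative {0,1,5}
Reach set: {0,1,5}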